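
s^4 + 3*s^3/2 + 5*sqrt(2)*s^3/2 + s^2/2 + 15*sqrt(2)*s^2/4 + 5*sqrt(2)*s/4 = s*(s + 1/2)*(s + 1)*(s + 5*sqrt(2)/2)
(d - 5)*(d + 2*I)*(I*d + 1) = I*d^3 - d^2 - 5*I*d^2 + 5*d + 2*I*d - 10*I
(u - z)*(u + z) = u^2 - z^2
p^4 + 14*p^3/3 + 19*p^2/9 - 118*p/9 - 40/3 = (p - 5/3)*(p + 4/3)*(p + 2)*(p + 3)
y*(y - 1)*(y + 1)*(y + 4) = y^4 + 4*y^3 - y^2 - 4*y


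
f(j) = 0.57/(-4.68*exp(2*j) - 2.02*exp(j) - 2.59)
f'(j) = 0.57*(9.36*exp(2*j) + 2.02*exp(j))/(-4.68*exp(2*j) - 2.02*exp(j) - 2.59)^2 = (5.3352*exp(j) + 1.1514)*exp(j)/(4.68*exp(2*j) + 2.02*exp(j) + 2.59)^2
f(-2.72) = -0.21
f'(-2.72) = 0.01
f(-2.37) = -0.20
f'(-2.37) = 0.02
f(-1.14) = -0.15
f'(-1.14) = 0.07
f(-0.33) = -0.09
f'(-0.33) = 0.09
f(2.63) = -0.00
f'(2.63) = 0.00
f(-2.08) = -0.20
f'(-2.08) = 0.03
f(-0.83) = -0.13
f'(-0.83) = 0.08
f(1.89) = -0.00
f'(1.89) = 0.00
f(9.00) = 0.00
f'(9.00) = 0.00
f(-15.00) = -0.22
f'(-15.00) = 0.00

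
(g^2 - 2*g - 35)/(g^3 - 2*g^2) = (g^2 - 2*g - 35)/(g^2*(g - 2))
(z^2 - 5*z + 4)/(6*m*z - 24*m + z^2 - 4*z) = (z - 1)/(6*m + z)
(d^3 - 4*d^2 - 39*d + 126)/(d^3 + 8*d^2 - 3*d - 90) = (d - 7)/(d + 5)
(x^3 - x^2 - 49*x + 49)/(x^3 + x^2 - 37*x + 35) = (x - 7)/(x - 5)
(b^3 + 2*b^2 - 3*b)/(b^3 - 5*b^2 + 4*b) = (b + 3)/(b - 4)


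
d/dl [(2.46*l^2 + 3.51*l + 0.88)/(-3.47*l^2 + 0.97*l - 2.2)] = (14.5659*l^2 - 4.7168*l - 8.5756)/(12.0409*l^4 - 6.7318*l^3 + 16.2089*l^2 - 4.268*l + 4.84)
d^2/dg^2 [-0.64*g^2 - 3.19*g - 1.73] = -1.28000000000000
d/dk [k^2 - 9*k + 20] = 2*k - 9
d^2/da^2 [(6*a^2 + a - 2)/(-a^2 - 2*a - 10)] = 2*(11*a^3 + 186*a^2 + 42*a - 592)/(a^6 + 6*a^5 + 42*a^4 + 128*a^3 + 420*a^2 + 600*a + 1000)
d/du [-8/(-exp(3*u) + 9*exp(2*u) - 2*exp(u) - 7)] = (-24*exp(2*u) + 144*exp(u) - 16)*exp(u)/(exp(3*u) - 9*exp(2*u) + 2*exp(u) + 7)^2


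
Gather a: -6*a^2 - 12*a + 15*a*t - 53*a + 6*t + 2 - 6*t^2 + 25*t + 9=-6*a^2 + a*(15*t - 65) - 6*t^2 + 31*t + 11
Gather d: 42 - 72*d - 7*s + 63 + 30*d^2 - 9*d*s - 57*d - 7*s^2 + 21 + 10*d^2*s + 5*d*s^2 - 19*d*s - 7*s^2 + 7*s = d^2*(10*s + 30) + d*(5*s^2 - 28*s - 129) - 14*s^2 + 126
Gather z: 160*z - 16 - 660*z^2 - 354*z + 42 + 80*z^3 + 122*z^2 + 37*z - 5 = 80*z^3 - 538*z^2 - 157*z + 21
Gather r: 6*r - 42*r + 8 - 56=-36*r - 48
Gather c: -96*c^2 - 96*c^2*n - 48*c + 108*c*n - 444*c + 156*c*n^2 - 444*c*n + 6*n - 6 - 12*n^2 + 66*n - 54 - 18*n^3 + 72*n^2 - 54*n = c^2*(-96*n - 96) + c*(156*n^2 - 336*n - 492) - 18*n^3 + 60*n^2 + 18*n - 60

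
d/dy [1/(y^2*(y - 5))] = (10 - 3*y)/(y^3*(y^2 - 10*y + 25))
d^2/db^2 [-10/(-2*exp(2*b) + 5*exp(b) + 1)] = 10*((5 - 8*exp(b))*(-2*exp(2*b) + 5*exp(b) + 1) - 2*(4*exp(b) - 5)^2*exp(b))*exp(b)/(-2*exp(2*b) + 5*exp(b) + 1)^3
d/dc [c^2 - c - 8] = 2*c - 1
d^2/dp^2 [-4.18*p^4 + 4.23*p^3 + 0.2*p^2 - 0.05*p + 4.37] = -50.16*p^2 + 25.38*p + 0.4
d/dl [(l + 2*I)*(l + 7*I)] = 2*l + 9*I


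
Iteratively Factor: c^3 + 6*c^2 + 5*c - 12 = (c + 4)*(c^2 + 2*c - 3) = (c - 1)*(c + 4)*(c + 3)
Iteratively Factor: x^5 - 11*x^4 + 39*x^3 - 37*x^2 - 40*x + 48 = (x - 1)*(x^4 - 10*x^3 + 29*x^2 - 8*x - 48) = (x - 4)*(x - 1)*(x^3 - 6*x^2 + 5*x + 12) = (x - 4)*(x - 3)*(x - 1)*(x^2 - 3*x - 4) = (x - 4)^2*(x - 3)*(x - 1)*(x + 1)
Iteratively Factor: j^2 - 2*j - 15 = (j - 5)*(j + 3)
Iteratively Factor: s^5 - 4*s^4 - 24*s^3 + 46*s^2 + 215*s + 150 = (s + 2)*(s^4 - 6*s^3 - 12*s^2 + 70*s + 75) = (s + 1)*(s + 2)*(s^3 - 7*s^2 - 5*s + 75) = (s + 1)*(s + 2)*(s + 3)*(s^2 - 10*s + 25) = (s - 5)*(s + 1)*(s + 2)*(s + 3)*(s - 5)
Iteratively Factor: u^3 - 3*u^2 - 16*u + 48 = (u + 4)*(u^2 - 7*u + 12) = (u - 4)*(u + 4)*(u - 3)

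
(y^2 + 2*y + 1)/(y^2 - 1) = (y + 1)/(y - 1)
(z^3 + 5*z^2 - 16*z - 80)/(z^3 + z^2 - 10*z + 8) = (z^2 + z - 20)/(z^2 - 3*z + 2)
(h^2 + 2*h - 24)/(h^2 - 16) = (h + 6)/(h + 4)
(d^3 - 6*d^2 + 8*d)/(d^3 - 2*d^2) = (d - 4)/d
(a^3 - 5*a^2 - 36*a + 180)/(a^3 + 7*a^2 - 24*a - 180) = (a - 6)/(a + 6)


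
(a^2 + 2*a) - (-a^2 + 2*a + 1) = 2*a^2 - 1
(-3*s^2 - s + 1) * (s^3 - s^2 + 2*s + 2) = -3*s^5 + 2*s^4 - 4*s^3 - 9*s^2 + 2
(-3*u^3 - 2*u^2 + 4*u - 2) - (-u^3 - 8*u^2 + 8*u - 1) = -2*u^3 + 6*u^2 - 4*u - 1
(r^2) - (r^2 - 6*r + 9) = 6*r - 9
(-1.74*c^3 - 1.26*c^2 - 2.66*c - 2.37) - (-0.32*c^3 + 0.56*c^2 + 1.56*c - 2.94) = -1.42*c^3 - 1.82*c^2 - 4.22*c + 0.57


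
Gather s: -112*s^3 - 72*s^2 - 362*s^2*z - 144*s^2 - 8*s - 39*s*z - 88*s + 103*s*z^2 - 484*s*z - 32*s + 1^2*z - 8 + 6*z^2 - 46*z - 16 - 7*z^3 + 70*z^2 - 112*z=-112*s^3 + s^2*(-362*z - 216) + s*(103*z^2 - 523*z - 128) - 7*z^3 + 76*z^2 - 157*z - 24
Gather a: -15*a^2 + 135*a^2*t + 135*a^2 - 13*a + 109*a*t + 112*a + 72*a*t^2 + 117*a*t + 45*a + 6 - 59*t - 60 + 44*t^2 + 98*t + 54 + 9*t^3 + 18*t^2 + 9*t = a^2*(135*t + 120) + a*(72*t^2 + 226*t + 144) + 9*t^3 + 62*t^2 + 48*t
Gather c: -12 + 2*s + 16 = 2*s + 4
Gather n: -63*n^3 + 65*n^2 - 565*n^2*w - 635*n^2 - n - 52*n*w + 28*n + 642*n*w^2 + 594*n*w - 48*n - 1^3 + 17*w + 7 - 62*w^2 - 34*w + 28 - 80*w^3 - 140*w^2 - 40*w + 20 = -63*n^3 + n^2*(-565*w - 570) + n*(642*w^2 + 542*w - 21) - 80*w^3 - 202*w^2 - 57*w + 54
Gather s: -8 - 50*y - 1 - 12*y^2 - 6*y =-12*y^2 - 56*y - 9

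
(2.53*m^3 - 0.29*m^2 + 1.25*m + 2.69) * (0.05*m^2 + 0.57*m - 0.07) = 0.1265*m^5 + 1.4276*m^4 - 0.2799*m^3 + 0.8673*m^2 + 1.4458*m - 0.1883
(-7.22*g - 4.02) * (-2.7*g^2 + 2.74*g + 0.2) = 19.494*g^3 - 8.9288*g^2 - 12.4588*g - 0.804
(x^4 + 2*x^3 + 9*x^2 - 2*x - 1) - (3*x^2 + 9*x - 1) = x^4 + 2*x^3 + 6*x^2 - 11*x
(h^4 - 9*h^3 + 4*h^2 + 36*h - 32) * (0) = 0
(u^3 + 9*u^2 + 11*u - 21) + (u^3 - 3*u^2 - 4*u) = 2*u^3 + 6*u^2 + 7*u - 21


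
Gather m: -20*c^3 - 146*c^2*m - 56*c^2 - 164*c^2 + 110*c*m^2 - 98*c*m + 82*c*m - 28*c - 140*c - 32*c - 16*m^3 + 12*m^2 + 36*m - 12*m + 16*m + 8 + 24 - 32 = -20*c^3 - 220*c^2 - 200*c - 16*m^3 + m^2*(110*c + 12) + m*(-146*c^2 - 16*c + 40)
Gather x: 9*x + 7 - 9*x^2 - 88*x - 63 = -9*x^2 - 79*x - 56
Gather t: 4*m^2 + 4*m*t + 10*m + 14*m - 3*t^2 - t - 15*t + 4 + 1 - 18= 4*m^2 + 24*m - 3*t^2 + t*(4*m - 16) - 13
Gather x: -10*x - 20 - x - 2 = -11*x - 22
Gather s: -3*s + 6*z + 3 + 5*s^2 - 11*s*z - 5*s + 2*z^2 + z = 5*s^2 + s*(-11*z - 8) + 2*z^2 + 7*z + 3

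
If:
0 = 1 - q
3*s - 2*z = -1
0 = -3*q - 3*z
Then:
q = 1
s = -1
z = -1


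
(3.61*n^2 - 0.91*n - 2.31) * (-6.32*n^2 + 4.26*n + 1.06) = -22.8152*n^4 + 21.1298*n^3 + 14.5492*n^2 - 10.8052*n - 2.4486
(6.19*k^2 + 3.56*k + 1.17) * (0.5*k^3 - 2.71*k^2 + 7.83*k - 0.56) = 3.095*k^5 - 14.9949*k^4 + 39.4051*k^3 + 21.2377*k^2 + 7.1675*k - 0.6552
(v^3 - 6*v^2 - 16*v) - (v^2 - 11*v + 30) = v^3 - 7*v^2 - 5*v - 30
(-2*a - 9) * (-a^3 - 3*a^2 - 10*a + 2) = 2*a^4 + 15*a^3 + 47*a^2 + 86*a - 18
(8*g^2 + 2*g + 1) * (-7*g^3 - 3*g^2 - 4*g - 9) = -56*g^5 - 38*g^4 - 45*g^3 - 83*g^2 - 22*g - 9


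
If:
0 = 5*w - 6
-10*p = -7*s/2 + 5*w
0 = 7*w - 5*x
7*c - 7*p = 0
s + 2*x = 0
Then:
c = -222/125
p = -222/125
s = -84/25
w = 6/5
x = 42/25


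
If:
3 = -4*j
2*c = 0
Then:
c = 0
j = -3/4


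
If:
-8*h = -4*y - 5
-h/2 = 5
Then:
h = -10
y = -85/4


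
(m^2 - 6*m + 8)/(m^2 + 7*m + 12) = (m^2 - 6*m + 8)/(m^2 + 7*m + 12)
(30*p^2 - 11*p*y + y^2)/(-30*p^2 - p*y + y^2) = (-5*p + y)/(5*p + y)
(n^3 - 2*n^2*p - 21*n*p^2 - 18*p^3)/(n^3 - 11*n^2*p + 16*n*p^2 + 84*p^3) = (-n^2 - 4*n*p - 3*p^2)/(-n^2 + 5*n*p + 14*p^2)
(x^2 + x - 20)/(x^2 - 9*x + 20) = (x + 5)/(x - 5)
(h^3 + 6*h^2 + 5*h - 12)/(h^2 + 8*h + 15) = (h^2 + 3*h - 4)/(h + 5)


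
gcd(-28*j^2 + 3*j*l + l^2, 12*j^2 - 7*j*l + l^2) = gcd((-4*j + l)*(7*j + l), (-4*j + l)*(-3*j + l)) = 4*j - l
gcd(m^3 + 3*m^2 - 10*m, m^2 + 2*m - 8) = m - 2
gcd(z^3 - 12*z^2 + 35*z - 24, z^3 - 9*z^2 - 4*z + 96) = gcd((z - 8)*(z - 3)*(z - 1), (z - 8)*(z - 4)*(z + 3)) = z - 8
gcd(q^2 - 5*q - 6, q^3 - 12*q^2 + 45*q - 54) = q - 6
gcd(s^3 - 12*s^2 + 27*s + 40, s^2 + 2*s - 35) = s - 5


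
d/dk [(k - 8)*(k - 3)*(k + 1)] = 3*k^2 - 20*k + 13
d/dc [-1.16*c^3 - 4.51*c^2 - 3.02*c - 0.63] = -3.48*c^2 - 9.02*c - 3.02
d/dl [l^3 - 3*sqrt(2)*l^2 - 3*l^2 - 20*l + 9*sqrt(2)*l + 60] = 3*l^2 - 6*sqrt(2)*l - 6*l - 20 + 9*sqrt(2)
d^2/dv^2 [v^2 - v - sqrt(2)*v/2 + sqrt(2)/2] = 2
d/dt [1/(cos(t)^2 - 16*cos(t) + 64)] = 2*sin(t)/(cos(t) - 8)^3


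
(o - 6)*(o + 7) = o^2 + o - 42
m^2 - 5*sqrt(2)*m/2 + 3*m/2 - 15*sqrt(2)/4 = (m + 3/2)*(m - 5*sqrt(2)/2)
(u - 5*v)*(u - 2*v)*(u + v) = u^3 - 6*u^2*v + 3*u*v^2 + 10*v^3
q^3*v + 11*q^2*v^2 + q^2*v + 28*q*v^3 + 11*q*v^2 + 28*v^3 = (q + 4*v)*(q + 7*v)*(q*v + v)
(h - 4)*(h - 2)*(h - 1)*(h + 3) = h^4 - 4*h^3 - 7*h^2 + 34*h - 24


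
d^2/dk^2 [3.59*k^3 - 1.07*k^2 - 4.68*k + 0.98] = 21.54*k - 2.14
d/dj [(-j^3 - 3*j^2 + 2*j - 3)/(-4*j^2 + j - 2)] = (4*j^4 - 2*j^3 + 11*j^2 - 12*j - 1)/(16*j^4 - 8*j^3 + 17*j^2 - 4*j + 4)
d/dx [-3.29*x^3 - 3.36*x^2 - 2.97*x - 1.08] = -9.87*x^2 - 6.72*x - 2.97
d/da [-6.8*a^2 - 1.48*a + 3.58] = -13.6*a - 1.48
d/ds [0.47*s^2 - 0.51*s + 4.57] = 0.94*s - 0.51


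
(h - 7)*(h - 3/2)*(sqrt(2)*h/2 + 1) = sqrt(2)*h^3/2 - 17*sqrt(2)*h^2/4 + h^2 - 17*h/2 + 21*sqrt(2)*h/4 + 21/2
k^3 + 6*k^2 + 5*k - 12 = (k - 1)*(k + 3)*(k + 4)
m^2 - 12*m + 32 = (m - 8)*(m - 4)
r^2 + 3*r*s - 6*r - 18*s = (r - 6)*(r + 3*s)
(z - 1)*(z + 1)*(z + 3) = z^3 + 3*z^2 - z - 3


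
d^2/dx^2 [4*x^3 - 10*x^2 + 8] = 24*x - 20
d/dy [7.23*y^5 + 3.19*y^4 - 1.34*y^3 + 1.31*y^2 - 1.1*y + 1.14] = 36.15*y^4 + 12.76*y^3 - 4.02*y^2 + 2.62*y - 1.1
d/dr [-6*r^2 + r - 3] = 1 - 12*r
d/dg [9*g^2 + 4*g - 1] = 18*g + 4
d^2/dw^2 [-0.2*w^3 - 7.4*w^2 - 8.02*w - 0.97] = -1.2*w - 14.8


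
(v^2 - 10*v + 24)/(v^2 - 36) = (v - 4)/(v + 6)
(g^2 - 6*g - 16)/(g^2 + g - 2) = (g - 8)/(g - 1)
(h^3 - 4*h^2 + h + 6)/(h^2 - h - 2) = h - 3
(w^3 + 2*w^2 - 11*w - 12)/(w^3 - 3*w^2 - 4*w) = (w^2 + w - 12)/(w*(w - 4))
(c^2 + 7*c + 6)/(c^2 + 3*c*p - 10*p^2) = (c^2 + 7*c + 6)/(c^2 + 3*c*p - 10*p^2)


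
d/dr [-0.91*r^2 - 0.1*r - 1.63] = -1.82*r - 0.1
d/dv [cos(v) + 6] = -sin(v)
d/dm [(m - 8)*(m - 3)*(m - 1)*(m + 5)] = 4*m^3 - 21*m^2 - 50*m + 151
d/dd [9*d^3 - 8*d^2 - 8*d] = 27*d^2 - 16*d - 8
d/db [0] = 0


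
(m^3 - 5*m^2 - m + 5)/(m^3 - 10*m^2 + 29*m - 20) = (m + 1)/(m - 4)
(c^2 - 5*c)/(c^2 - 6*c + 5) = c/(c - 1)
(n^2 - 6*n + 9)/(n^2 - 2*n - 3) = (n - 3)/(n + 1)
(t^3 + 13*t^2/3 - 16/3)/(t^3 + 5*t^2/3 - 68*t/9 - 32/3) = 3*(t^2 + 3*t - 4)/(3*t^2 + t - 24)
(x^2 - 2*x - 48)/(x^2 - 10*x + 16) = (x + 6)/(x - 2)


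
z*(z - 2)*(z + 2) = z^3 - 4*z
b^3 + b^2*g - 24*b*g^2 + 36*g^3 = (b - 3*g)*(b - 2*g)*(b + 6*g)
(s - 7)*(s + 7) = s^2 - 49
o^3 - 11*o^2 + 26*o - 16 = (o - 8)*(o - 2)*(o - 1)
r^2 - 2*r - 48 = (r - 8)*(r + 6)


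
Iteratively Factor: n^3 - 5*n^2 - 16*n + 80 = (n - 4)*(n^2 - n - 20) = (n - 5)*(n - 4)*(n + 4)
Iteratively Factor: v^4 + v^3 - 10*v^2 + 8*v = (v - 2)*(v^3 + 3*v^2 - 4*v) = v*(v - 2)*(v^2 + 3*v - 4) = v*(v - 2)*(v + 4)*(v - 1)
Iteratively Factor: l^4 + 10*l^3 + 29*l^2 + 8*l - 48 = (l + 3)*(l^3 + 7*l^2 + 8*l - 16) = (l + 3)*(l + 4)*(l^2 + 3*l - 4) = (l + 3)*(l + 4)^2*(l - 1)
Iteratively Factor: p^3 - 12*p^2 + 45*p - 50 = (p - 2)*(p^2 - 10*p + 25) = (p - 5)*(p - 2)*(p - 5)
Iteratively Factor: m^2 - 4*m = (m - 4)*(m)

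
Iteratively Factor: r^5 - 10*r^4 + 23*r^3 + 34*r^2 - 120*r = (r - 3)*(r^4 - 7*r^3 + 2*r^2 + 40*r) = r*(r - 3)*(r^3 - 7*r^2 + 2*r + 40) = r*(r - 4)*(r - 3)*(r^2 - 3*r - 10) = r*(r - 5)*(r - 4)*(r - 3)*(r + 2)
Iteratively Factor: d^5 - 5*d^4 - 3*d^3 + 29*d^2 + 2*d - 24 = (d - 3)*(d^4 - 2*d^3 - 9*d^2 + 2*d + 8) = (d - 3)*(d + 2)*(d^3 - 4*d^2 - d + 4) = (d - 3)*(d - 1)*(d + 2)*(d^2 - 3*d - 4) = (d - 3)*(d - 1)*(d + 1)*(d + 2)*(d - 4)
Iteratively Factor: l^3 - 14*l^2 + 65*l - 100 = (l - 5)*(l^2 - 9*l + 20) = (l - 5)*(l - 4)*(l - 5)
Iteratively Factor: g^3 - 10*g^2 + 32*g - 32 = (g - 4)*(g^2 - 6*g + 8) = (g - 4)^2*(g - 2)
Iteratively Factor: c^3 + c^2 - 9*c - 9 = (c - 3)*(c^2 + 4*c + 3) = (c - 3)*(c + 1)*(c + 3)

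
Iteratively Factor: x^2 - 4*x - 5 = (x + 1)*(x - 5)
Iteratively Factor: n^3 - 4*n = (n - 2)*(n^2 + 2*n) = n*(n - 2)*(n + 2)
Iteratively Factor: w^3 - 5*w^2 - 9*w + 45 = (w - 3)*(w^2 - 2*w - 15) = (w - 5)*(w - 3)*(w + 3)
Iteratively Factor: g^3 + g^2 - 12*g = (g - 3)*(g^2 + 4*g) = g*(g - 3)*(g + 4)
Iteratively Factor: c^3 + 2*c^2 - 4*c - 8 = (c - 2)*(c^2 + 4*c + 4) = (c - 2)*(c + 2)*(c + 2)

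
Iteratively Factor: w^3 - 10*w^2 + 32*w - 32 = (w - 4)*(w^2 - 6*w + 8) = (w - 4)^2*(w - 2)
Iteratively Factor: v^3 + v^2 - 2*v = (v)*(v^2 + v - 2) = v*(v - 1)*(v + 2)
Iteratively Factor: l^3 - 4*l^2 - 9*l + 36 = (l - 3)*(l^2 - l - 12) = (l - 4)*(l - 3)*(l + 3)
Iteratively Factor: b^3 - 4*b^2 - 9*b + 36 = (b - 4)*(b^2 - 9) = (b - 4)*(b + 3)*(b - 3)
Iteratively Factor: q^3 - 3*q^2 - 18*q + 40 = (q - 5)*(q^2 + 2*q - 8) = (q - 5)*(q - 2)*(q + 4)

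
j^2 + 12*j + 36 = (j + 6)^2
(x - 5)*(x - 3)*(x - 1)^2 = x^4 - 10*x^3 + 32*x^2 - 38*x + 15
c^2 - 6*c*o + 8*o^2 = (c - 4*o)*(c - 2*o)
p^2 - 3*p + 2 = (p - 2)*(p - 1)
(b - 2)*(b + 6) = b^2 + 4*b - 12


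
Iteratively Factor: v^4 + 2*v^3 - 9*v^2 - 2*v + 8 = (v - 2)*(v^3 + 4*v^2 - v - 4) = (v - 2)*(v + 1)*(v^2 + 3*v - 4) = (v - 2)*(v + 1)*(v + 4)*(v - 1)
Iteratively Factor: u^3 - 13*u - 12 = (u - 4)*(u^2 + 4*u + 3) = (u - 4)*(u + 3)*(u + 1)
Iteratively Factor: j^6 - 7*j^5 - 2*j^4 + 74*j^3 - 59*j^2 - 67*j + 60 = (j - 4)*(j^5 - 3*j^4 - 14*j^3 + 18*j^2 + 13*j - 15) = (j - 4)*(j - 1)*(j^4 - 2*j^3 - 16*j^2 + 2*j + 15) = (j - 4)*(j - 1)*(j + 1)*(j^3 - 3*j^2 - 13*j + 15) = (j - 5)*(j - 4)*(j - 1)*(j + 1)*(j^2 + 2*j - 3) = (j - 5)*(j - 4)*(j - 1)^2*(j + 1)*(j + 3)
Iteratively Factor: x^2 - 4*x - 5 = (x + 1)*(x - 5)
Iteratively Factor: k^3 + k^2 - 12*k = (k)*(k^2 + k - 12) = k*(k - 3)*(k + 4)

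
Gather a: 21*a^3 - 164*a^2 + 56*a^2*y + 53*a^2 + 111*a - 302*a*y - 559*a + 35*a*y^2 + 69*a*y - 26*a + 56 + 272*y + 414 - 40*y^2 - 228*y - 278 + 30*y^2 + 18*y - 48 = 21*a^3 + a^2*(56*y - 111) + a*(35*y^2 - 233*y - 474) - 10*y^2 + 62*y + 144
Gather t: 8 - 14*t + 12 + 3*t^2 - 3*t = 3*t^2 - 17*t + 20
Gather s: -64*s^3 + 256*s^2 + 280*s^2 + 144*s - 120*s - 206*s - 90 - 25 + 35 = -64*s^3 + 536*s^2 - 182*s - 80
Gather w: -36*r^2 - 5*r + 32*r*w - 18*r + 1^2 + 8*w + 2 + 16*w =-36*r^2 - 23*r + w*(32*r + 24) + 3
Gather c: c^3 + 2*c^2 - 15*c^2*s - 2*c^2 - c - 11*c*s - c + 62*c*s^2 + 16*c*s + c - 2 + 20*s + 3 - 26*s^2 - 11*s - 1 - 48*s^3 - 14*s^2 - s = c^3 - 15*c^2*s + c*(62*s^2 + 5*s - 1) - 48*s^3 - 40*s^2 + 8*s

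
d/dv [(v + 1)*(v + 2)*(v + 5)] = 3*v^2 + 16*v + 17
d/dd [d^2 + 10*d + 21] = 2*d + 10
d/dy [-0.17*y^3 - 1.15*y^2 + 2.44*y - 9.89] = -0.51*y^2 - 2.3*y + 2.44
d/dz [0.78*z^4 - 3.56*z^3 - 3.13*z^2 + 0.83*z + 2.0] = 3.12*z^3 - 10.68*z^2 - 6.26*z + 0.83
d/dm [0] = 0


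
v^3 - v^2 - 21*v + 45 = (v - 3)^2*(v + 5)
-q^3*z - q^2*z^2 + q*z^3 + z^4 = z*(-q + z)*(q + z)^2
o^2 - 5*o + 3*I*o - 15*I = (o - 5)*(o + 3*I)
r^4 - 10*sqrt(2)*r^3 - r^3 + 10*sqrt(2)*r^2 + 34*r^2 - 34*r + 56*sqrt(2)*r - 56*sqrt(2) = (r - 1)*(r - 7*sqrt(2))*(r - 4*sqrt(2))*(r + sqrt(2))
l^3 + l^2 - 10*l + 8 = (l - 2)*(l - 1)*(l + 4)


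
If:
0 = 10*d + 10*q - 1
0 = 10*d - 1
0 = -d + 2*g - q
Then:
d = 1/10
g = 1/20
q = 0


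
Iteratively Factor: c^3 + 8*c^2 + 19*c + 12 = (c + 4)*(c^2 + 4*c + 3) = (c + 1)*(c + 4)*(c + 3)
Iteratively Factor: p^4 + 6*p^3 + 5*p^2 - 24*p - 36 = (p - 2)*(p^3 + 8*p^2 + 21*p + 18) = (p - 2)*(p + 3)*(p^2 + 5*p + 6) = (p - 2)*(p + 3)^2*(p + 2)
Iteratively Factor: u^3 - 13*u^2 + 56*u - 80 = (u - 4)*(u^2 - 9*u + 20) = (u - 5)*(u - 4)*(u - 4)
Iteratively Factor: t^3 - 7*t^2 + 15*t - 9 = (t - 3)*(t^2 - 4*t + 3) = (t - 3)*(t - 1)*(t - 3)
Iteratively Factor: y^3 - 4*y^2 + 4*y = (y - 2)*(y^2 - 2*y) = (y - 2)^2*(y)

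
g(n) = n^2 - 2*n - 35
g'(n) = 2*n - 2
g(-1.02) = -31.92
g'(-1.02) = -4.04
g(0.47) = -35.72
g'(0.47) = -1.06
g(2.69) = -33.14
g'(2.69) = 3.38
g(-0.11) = -34.77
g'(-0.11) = -2.22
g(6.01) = -10.90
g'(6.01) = 10.02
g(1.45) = -35.80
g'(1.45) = 0.90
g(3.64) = -29.03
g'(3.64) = 5.28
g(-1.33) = -30.57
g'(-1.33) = -4.66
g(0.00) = -35.00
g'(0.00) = -2.00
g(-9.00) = 64.00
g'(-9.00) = -20.00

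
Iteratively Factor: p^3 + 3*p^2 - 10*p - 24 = (p + 4)*(p^2 - p - 6) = (p + 2)*(p + 4)*(p - 3)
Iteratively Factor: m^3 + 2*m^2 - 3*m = (m)*(m^2 + 2*m - 3) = m*(m - 1)*(m + 3)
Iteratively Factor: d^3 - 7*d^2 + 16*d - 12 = (d - 2)*(d^2 - 5*d + 6) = (d - 2)^2*(d - 3)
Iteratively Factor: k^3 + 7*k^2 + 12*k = (k + 3)*(k^2 + 4*k) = k*(k + 3)*(k + 4)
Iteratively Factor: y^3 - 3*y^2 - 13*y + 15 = (y + 3)*(y^2 - 6*y + 5) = (y - 5)*(y + 3)*(y - 1)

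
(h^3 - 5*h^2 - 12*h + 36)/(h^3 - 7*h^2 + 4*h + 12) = (h + 3)/(h + 1)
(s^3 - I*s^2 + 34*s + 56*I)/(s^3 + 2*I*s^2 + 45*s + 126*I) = (s^2 + 6*I*s - 8)/(s^2 + 9*I*s - 18)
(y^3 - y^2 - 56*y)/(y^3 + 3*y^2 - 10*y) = (y^2 - y - 56)/(y^2 + 3*y - 10)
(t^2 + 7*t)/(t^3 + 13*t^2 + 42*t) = 1/(t + 6)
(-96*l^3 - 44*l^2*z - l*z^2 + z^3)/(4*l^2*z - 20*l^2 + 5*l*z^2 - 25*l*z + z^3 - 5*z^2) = (-24*l^2 - 5*l*z + z^2)/(l*z - 5*l + z^2 - 5*z)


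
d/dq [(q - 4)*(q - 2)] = 2*q - 6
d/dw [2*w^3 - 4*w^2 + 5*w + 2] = 6*w^2 - 8*w + 5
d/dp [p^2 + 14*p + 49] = 2*p + 14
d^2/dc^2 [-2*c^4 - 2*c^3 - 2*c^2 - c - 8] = -24*c^2 - 12*c - 4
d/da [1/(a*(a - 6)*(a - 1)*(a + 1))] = 2*(-2*a^3 + 9*a^2 + a - 3)/(a^2*(a^6 - 12*a^5 + 34*a^4 + 24*a^3 - 71*a^2 - 12*a + 36))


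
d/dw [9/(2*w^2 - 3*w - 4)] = 9*(3 - 4*w)/(-2*w^2 + 3*w + 4)^2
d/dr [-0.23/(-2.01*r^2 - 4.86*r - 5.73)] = (-0.9246*r - 1.1178)/(2.01*r^2 + 4.86*r + 5.73)^2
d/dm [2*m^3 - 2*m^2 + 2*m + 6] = 6*m^2 - 4*m + 2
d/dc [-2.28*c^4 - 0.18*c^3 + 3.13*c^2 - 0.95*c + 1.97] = -9.12*c^3 - 0.54*c^2 + 6.26*c - 0.95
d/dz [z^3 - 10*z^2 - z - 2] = 3*z^2 - 20*z - 1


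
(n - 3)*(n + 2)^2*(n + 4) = n^4 + 5*n^3 - 4*n^2 - 44*n - 48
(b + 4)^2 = b^2 + 8*b + 16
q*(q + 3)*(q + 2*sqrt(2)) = q^3 + 2*sqrt(2)*q^2 + 3*q^2 + 6*sqrt(2)*q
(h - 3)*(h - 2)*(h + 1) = h^3 - 4*h^2 + h + 6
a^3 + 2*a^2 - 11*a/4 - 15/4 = (a - 3/2)*(a + 1)*(a + 5/2)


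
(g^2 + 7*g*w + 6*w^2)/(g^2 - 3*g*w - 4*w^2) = (-g - 6*w)/(-g + 4*w)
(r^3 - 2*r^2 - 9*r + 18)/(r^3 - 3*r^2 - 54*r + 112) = (r^2 - 9)/(r^2 - r - 56)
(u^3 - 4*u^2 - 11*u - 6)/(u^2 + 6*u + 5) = (u^2 - 5*u - 6)/(u + 5)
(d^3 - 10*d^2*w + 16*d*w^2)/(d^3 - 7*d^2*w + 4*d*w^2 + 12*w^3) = d*(-d + 8*w)/(-d^2 + 5*d*w + 6*w^2)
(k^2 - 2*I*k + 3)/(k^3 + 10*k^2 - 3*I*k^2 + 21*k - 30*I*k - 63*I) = (k + I)/(k^2 + 10*k + 21)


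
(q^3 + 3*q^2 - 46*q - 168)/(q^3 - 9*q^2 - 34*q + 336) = (q + 4)/(q - 8)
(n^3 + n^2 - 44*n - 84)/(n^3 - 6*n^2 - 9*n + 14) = (n + 6)/(n - 1)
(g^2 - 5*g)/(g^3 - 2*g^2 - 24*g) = (5 - g)/(-g^2 + 2*g + 24)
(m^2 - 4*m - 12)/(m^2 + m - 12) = (m^2 - 4*m - 12)/(m^2 + m - 12)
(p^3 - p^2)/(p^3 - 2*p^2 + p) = p/(p - 1)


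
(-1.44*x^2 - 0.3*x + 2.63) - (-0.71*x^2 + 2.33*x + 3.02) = -0.73*x^2 - 2.63*x - 0.39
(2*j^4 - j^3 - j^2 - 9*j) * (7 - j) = -2*j^5 + 15*j^4 - 6*j^3 + 2*j^2 - 63*j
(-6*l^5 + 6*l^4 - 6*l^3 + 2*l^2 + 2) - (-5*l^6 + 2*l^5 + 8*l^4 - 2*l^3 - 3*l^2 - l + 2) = 5*l^6 - 8*l^5 - 2*l^4 - 4*l^3 + 5*l^2 + l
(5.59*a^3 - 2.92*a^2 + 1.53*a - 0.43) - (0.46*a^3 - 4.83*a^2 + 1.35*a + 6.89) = 5.13*a^3 + 1.91*a^2 + 0.18*a - 7.32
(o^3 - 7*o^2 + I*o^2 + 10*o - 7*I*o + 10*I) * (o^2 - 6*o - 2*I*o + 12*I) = o^5 - 13*o^4 - I*o^4 + 54*o^3 + 13*I*o^3 - 86*o^2 - 52*I*o^2 + 104*o + 60*I*o - 120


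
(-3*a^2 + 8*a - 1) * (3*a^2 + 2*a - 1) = -9*a^4 + 18*a^3 + 16*a^2 - 10*a + 1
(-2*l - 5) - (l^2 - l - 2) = -l^2 - l - 3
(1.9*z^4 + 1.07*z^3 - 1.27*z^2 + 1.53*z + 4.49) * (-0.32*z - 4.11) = -0.608*z^5 - 8.1514*z^4 - 3.9913*z^3 + 4.7301*z^2 - 7.7251*z - 18.4539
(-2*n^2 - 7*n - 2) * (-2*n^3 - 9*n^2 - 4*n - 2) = 4*n^5 + 32*n^4 + 75*n^3 + 50*n^2 + 22*n + 4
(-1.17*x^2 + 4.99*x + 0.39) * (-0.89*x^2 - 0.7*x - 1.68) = 1.0413*x^4 - 3.6221*x^3 - 1.8745*x^2 - 8.6562*x - 0.6552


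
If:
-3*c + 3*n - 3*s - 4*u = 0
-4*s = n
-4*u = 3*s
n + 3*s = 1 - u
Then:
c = 16/7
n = 16/7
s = -4/7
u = 3/7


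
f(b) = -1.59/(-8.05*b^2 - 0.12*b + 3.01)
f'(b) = -1.59*(16.1*b + 0.12)/(-8.05*b^2 - 0.12*b + 3.01)^2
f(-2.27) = 0.04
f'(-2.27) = 0.04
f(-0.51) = -1.63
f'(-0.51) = 13.47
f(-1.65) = 0.08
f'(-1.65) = 0.12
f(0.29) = -0.69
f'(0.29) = -1.44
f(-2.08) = 0.05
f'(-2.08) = 0.05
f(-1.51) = 0.10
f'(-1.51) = 0.17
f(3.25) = 0.02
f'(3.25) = -0.01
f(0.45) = -1.20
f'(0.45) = -6.66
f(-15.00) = 0.00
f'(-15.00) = 0.00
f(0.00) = -0.53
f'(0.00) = -0.02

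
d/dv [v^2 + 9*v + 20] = 2*v + 9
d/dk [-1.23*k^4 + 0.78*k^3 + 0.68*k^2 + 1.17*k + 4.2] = -4.92*k^3 + 2.34*k^2 + 1.36*k + 1.17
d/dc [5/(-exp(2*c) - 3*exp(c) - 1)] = (10*exp(c) + 15)*exp(c)/(exp(2*c) + 3*exp(c) + 1)^2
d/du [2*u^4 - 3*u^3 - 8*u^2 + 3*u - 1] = 8*u^3 - 9*u^2 - 16*u + 3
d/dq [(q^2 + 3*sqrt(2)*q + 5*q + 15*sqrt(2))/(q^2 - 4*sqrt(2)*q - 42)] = (-7*sqrt(2)*q^2 - 5*q^2 - 84*q - 30*sqrt(2)*q - 126*sqrt(2) - 90)/(q^4 - 8*sqrt(2)*q^3 - 52*q^2 + 336*sqrt(2)*q + 1764)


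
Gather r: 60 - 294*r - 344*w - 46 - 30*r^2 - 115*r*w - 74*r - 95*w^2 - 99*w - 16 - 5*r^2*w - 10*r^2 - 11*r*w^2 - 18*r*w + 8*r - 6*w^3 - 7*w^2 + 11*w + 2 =r^2*(-5*w - 40) + r*(-11*w^2 - 133*w - 360) - 6*w^3 - 102*w^2 - 432*w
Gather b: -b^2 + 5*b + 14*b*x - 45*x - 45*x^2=-b^2 + b*(14*x + 5) - 45*x^2 - 45*x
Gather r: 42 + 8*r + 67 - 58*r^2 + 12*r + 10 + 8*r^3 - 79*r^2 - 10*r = 8*r^3 - 137*r^2 + 10*r + 119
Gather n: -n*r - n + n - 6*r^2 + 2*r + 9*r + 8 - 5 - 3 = -n*r - 6*r^2 + 11*r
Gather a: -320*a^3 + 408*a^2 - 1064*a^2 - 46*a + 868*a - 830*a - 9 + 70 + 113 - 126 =-320*a^3 - 656*a^2 - 8*a + 48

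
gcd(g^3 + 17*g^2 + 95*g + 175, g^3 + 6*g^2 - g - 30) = g + 5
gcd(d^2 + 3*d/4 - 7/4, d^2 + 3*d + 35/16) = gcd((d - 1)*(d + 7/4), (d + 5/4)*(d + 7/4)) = d + 7/4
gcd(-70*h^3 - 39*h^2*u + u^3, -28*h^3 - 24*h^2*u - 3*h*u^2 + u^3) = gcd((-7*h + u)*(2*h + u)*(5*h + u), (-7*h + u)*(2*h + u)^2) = -14*h^2 - 5*h*u + u^2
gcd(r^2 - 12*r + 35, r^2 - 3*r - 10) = r - 5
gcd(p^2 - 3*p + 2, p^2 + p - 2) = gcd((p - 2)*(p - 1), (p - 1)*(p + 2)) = p - 1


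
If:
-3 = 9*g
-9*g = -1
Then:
No Solution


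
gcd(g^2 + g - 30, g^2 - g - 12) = 1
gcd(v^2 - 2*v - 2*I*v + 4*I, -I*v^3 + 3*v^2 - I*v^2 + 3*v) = 1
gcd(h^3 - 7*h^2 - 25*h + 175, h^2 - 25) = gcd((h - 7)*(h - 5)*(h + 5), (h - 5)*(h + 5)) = h^2 - 25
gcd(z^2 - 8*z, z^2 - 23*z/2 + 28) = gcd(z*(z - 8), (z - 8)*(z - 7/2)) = z - 8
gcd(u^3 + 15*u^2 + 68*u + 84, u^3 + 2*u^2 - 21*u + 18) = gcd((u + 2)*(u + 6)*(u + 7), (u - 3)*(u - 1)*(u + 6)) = u + 6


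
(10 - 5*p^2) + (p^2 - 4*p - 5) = -4*p^2 - 4*p + 5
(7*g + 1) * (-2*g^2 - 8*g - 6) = -14*g^3 - 58*g^2 - 50*g - 6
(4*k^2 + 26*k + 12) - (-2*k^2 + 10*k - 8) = 6*k^2 + 16*k + 20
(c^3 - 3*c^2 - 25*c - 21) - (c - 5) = c^3 - 3*c^2 - 26*c - 16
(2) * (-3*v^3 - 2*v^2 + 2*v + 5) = -6*v^3 - 4*v^2 + 4*v + 10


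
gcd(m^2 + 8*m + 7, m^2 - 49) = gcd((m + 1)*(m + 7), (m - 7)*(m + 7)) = m + 7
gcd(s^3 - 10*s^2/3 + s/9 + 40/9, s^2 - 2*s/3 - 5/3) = s^2 - 2*s/3 - 5/3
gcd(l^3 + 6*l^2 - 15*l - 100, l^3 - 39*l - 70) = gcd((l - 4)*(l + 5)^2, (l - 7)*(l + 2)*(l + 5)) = l + 5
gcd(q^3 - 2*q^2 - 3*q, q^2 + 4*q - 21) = q - 3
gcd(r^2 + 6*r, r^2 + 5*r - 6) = r + 6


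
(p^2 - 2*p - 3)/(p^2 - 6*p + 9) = (p + 1)/(p - 3)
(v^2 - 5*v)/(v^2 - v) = (v - 5)/(v - 1)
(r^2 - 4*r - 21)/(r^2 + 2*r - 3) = (r - 7)/(r - 1)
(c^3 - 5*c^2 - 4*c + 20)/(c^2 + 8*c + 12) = (c^2 - 7*c + 10)/(c + 6)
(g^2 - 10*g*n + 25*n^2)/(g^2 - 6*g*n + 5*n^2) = (g - 5*n)/(g - n)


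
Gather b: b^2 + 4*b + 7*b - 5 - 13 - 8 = b^2 + 11*b - 26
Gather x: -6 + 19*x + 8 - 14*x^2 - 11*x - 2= -14*x^2 + 8*x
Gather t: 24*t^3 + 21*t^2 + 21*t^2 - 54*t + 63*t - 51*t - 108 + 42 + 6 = 24*t^3 + 42*t^2 - 42*t - 60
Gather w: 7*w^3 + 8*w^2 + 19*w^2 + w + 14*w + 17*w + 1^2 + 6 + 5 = 7*w^3 + 27*w^2 + 32*w + 12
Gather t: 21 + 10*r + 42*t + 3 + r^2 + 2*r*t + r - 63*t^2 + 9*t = r^2 + 11*r - 63*t^2 + t*(2*r + 51) + 24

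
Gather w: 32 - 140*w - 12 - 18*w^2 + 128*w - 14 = -18*w^2 - 12*w + 6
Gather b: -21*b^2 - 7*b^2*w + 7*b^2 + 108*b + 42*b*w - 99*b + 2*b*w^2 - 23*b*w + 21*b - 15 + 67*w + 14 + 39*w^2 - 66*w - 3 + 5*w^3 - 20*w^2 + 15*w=b^2*(-7*w - 14) + b*(2*w^2 + 19*w + 30) + 5*w^3 + 19*w^2 + 16*w - 4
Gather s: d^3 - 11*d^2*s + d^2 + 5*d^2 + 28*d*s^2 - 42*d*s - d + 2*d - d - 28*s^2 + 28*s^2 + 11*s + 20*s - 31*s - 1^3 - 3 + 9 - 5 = d^3 + 6*d^2 + 28*d*s^2 + s*(-11*d^2 - 42*d)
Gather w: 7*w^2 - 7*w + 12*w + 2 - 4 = 7*w^2 + 5*w - 2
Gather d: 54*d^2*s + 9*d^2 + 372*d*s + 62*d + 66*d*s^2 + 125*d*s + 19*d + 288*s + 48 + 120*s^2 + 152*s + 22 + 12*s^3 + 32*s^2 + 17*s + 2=d^2*(54*s + 9) + d*(66*s^2 + 497*s + 81) + 12*s^3 + 152*s^2 + 457*s + 72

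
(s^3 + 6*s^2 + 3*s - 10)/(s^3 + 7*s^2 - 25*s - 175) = (s^2 + s - 2)/(s^2 + 2*s - 35)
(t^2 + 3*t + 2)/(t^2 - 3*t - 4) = (t + 2)/(t - 4)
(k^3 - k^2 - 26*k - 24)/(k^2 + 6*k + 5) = (k^2 - 2*k - 24)/(k + 5)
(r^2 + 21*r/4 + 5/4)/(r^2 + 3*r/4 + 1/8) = 2*(r + 5)/(2*r + 1)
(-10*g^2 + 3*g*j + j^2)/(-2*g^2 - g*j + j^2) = (5*g + j)/(g + j)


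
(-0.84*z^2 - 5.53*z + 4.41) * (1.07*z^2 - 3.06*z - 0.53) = -0.8988*z^4 - 3.3467*z^3 + 22.0857*z^2 - 10.5637*z - 2.3373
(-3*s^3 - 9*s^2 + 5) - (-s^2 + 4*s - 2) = -3*s^3 - 8*s^2 - 4*s + 7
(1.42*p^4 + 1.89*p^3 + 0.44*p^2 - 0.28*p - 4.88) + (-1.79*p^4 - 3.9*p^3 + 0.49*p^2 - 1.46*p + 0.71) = -0.37*p^4 - 2.01*p^3 + 0.93*p^2 - 1.74*p - 4.17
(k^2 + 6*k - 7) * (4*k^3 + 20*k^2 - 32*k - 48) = 4*k^5 + 44*k^4 + 60*k^3 - 380*k^2 - 64*k + 336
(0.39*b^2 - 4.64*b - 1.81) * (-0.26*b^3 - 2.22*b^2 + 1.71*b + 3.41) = -0.1014*b^5 + 0.3406*b^4 + 11.4383*b^3 - 2.5863*b^2 - 18.9175*b - 6.1721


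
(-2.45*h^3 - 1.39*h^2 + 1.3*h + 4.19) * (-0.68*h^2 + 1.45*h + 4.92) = 1.666*h^5 - 2.6073*h^4 - 14.9535*h^3 - 7.803*h^2 + 12.4715*h + 20.6148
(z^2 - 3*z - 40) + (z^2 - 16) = 2*z^2 - 3*z - 56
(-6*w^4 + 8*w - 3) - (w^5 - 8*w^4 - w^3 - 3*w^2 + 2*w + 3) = -w^5 + 2*w^4 + w^3 + 3*w^2 + 6*w - 6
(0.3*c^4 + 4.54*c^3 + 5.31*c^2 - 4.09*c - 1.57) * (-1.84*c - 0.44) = -0.552*c^5 - 8.4856*c^4 - 11.768*c^3 + 5.1892*c^2 + 4.6884*c + 0.6908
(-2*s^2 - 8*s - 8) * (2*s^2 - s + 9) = -4*s^4 - 14*s^3 - 26*s^2 - 64*s - 72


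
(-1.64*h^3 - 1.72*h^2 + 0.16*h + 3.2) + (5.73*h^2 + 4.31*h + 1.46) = -1.64*h^3 + 4.01*h^2 + 4.47*h + 4.66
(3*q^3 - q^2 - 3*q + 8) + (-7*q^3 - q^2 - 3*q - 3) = -4*q^3 - 2*q^2 - 6*q + 5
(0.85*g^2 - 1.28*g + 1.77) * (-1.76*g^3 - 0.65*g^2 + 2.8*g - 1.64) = -1.496*g^5 + 1.7003*g^4 + 0.0967999999999998*g^3 - 6.1285*g^2 + 7.0552*g - 2.9028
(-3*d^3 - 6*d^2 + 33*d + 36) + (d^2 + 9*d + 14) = -3*d^3 - 5*d^2 + 42*d + 50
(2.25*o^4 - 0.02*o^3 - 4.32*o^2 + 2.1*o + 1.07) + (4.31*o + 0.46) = 2.25*o^4 - 0.02*o^3 - 4.32*o^2 + 6.41*o + 1.53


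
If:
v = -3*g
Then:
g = -v/3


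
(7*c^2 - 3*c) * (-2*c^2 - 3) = -14*c^4 + 6*c^3 - 21*c^2 + 9*c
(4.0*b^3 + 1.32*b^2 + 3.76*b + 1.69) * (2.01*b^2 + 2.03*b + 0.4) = 8.04*b^5 + 10.7732*b^4 + 11.8372*b^3 + 11.5577*b^2 + 4.9347*b + 0.676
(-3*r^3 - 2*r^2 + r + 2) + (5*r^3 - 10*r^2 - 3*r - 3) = 2*r^3 - 12*r^2 - 2*r - 1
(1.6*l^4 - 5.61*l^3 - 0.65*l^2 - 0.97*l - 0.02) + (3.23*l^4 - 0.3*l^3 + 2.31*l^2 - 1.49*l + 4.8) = 4.83*l^4 - 5.91*l^3 + 1.66*l^2 - 2.46*l + 4.78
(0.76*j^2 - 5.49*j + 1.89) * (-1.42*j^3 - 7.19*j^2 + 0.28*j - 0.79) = -1.0792*j^5 + 2.3314*j^4 + 37.0021*j^3 - 15.7267*j^2 + 4.8663*j - 1.4931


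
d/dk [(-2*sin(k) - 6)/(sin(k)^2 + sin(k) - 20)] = 2*(sin(k)^2 + 6*sin(k) + 23)*cos(k)/(sin(k)^2 + sin(k) - 20)^2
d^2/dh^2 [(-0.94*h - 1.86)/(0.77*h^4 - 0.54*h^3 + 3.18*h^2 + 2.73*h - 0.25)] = (-6.687912*h^7 - 15.802248*h^6 + 7.74691199999999*h^5 - 66.946788*h^4 + 10.06244*h^3 - 99.176112*h^2 - 99.861624*h - 31.965288)/(0.456533*h^12 - 0.960498*h^11 + 6.329862*h^10 - 3.235077*h^9 + 18.886029*h^8 + 26.737884*h^7 + 17.354295*h^6 + 70.169508*h^5 + 65.872041*h^4 + 7.223067*h^3 - 4.993425*h^2 + 0.511875*h - 0.015625)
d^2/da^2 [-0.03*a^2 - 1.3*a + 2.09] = -0.0600000000000000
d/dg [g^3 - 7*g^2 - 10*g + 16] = 3*g^2 - 14*g - 10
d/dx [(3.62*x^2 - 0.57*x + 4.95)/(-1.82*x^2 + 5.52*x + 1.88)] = (18.945*x^2 + 31.6292*x - 28.3956)/(3.3124*x^4 - 20.0928*x^3 + 23.6272*x^2 + 20.7552*x + 3.5344)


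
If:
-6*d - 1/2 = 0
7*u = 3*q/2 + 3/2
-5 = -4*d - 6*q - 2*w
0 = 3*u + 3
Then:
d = -1/12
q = -17/3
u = -1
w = 59/3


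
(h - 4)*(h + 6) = h^2 + 2*h - 24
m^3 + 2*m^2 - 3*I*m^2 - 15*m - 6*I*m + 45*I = (m - 3)*(m + 5)*(m - 3*I)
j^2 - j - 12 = (j - 4)*(j + 3)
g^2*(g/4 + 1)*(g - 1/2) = g^4/4 + 7*g^3/8 - g^2/2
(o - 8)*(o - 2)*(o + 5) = o^3 - 5*o^2 - 34*o + 80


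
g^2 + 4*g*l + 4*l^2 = (g + 2*l)^2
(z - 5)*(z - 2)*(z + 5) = z^3 - 2*z^2 - 25*z + 50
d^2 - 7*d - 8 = (d - 8)*(d + 1)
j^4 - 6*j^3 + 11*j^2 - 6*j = j*(j - 3)*(j - 2)*(j - 1)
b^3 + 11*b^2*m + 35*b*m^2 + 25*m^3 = (b + m)*(b + 5*m)^2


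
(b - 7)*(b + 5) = b^2 - 2*b - 35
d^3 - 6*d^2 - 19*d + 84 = (d - 7)*(d - 3)*(d + 4)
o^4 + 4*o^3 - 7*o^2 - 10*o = o*(o - 2)*(o + 1)*(o + 5)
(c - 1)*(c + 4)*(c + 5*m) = c^3 + 5*c^2*m + 3*c^2 + 15*c*m - 4*c - 20*m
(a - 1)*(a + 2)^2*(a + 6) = a^4 + 9*a^3 + 18*a^2 - 4*a - 24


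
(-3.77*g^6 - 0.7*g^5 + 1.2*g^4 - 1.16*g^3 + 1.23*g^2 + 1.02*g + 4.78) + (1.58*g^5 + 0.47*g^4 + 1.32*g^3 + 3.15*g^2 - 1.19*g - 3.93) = -3.77*g^6 + 0.88*g^5 + 1.67*g^4 + 0.16*g^3 + 4.38*g^2 - 0.17*g + 0.85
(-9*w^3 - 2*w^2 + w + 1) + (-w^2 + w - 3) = -9*w^3 - 3*w^2 + 2*w - 2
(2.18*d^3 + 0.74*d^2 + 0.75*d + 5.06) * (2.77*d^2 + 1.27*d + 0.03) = 6.0386*d^5 + 4.8184*d^4 + 3.0827*d^3 + 14.9909*d^2 + 6.4487*d + 0.1518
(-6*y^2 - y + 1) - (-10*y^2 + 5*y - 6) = 4*y^2 - 6*y + 7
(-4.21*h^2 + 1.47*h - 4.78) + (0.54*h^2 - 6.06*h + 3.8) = -3.67*h^2 - 4.59*h - 0.98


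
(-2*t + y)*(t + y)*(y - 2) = -2*t^2*y + 4*t^2 - t*y^2 + 2*t*y + y^3 - 2*y^2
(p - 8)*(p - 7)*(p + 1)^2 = p^4 - 13*p^3 + 27*p^2 + 97*p + 56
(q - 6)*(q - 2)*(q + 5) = q^3 - 3*q^2 - 28*q + 60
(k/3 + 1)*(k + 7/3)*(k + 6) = k^3/3 + 34*k^2/9 + 13*k + 14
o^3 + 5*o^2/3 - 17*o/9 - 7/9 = (o - 1)*(o + 1/3)*(o + 7/3)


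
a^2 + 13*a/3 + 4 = (a + 4/3)*(a + 3)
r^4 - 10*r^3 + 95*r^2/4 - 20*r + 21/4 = (r - 7)*(r - 3/2)*(r - 1)*(r - 1/2)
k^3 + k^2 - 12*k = k*(k - 3)*(k + 4)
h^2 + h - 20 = (h - 4)*(h + 5)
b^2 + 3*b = b*(b + 3)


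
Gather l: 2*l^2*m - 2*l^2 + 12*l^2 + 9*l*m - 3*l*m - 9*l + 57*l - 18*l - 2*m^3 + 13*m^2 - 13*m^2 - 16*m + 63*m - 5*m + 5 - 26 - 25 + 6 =l^2*(2*m + 10) + l*(6*m + 30) - 2*m^3 + 42*m - 40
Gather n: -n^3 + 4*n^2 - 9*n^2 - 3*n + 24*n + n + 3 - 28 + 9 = -n^3 - 5*n^2 + 22*n - 16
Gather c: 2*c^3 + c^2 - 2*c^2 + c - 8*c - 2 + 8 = 2*c^3 - c^2 - 7*c + 6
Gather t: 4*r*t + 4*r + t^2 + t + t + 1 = 4*r + t^2 + t*(4*r + 2) + 1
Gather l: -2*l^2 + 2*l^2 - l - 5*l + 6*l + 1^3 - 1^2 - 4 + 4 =0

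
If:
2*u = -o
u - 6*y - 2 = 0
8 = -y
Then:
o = 92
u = -46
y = -8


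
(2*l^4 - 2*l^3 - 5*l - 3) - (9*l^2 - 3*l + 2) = 2*l^4 - 2*l^3 - 9*l^2 - 2*l - 5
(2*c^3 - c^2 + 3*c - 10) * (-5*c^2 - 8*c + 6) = -10*c^5 - 11*c^4 + 5*c^3 + 20*c^2 + 98*c - 60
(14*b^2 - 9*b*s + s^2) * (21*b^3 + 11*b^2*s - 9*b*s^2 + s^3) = 294*b^5 - 35*b^4*s - 204*b^3*s^2 + 106*b^2*s^3 - 18*b*s^4 + s^5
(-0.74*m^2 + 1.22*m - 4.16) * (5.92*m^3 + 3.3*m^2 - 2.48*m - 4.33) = -4.3808*m^5 + 4.7804*m^4 - 18.766*m^3 - 13.5494*m^2 + 5.0342*m + 18.0128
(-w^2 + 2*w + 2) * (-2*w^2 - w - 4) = 2*w^4 - 3*w^3 - 2*w^2 - 10*w - 8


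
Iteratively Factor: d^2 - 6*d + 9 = (d - 3)*(d - 3)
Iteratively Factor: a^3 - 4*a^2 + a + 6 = (a - 3)*(a^2 - a - 2) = (a - 3)*(a - 2)*(a + 1)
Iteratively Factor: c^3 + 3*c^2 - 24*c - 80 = (c + 4)*(c^2 - c - 20) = (c - 5)*(c + 4)*(c + 4)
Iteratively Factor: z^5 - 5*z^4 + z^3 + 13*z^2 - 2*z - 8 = (z - 1)*(z^4 - 4*z^3 - 3*z^2 + 10*z + 8) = (z - 1)*(z + 1)*(z^3 - 5*z^2 + 2*z + 8) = (z - 4)*(z - 1)*(z + 1)*(z^2 - z - 2) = (z - 4)*(z - 2)*(z - 1)*(z + 1)*(z + 1)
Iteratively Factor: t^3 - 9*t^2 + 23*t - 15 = (t - 5)*(t^2 - 4*t + 3) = (t - 5)*(t - 3)*(t - 1)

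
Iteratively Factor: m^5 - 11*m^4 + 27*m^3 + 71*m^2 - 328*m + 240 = (m - 4)*(m^4 - 7*m^3 - m^2 + 67*m - 60) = (m - 4)*(m + 3)*(m^3 - 10*m^2 + 29*m - 20) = (m - 4)^2*(m + 3)*(m^2 - 6*m + 5) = (m - 4)^2*(m - 1)*(m + 3)*(m - 5)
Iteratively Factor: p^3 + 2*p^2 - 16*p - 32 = (p + 2)*(p^2 - 16) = (p - 4)*(p + 2)*(p + 4)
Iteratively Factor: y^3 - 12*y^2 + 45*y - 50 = (y - 5)*(y^2 - 7*y + 10) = (y - 5)^2*(y - 2)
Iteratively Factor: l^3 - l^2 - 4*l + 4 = (l + 2)*(l^2 - 3*l + 2) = (l - 1)*(l + 2)*(l - 2)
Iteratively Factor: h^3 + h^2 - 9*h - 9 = (h - 3)*(h^2 + 4*h + 3) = (h - 3)*(h + 1)*(h + 3)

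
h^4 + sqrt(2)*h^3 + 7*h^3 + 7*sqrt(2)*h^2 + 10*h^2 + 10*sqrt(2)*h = h*(h + 2)*(h + 5)*(h + sqrt(2))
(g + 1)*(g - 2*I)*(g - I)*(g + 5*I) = g^4 + g^3 + 2*I*g^3 + 13*g^2 + 2*I*g^2 + 13*g - 10*I*g - 10*I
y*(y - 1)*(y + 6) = y^3 + 5*y^2 - 6*y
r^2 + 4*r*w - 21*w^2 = (r - 3*w)*(r + 7*w)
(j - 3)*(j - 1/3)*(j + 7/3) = j^3 - j^2 - 61*j/9 + 7/3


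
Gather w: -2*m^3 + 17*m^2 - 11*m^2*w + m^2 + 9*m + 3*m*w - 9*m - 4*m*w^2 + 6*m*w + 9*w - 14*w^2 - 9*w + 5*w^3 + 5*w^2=-2*m^3 + 18*m^2 + 5*w^3 + w^2*(-4*m - 9) + w*(-11*m^2 + 9*m)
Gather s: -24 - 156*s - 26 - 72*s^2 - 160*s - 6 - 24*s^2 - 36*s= -96*s^2 - 352*s - 56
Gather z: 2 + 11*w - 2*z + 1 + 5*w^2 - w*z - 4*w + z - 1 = 5*w^2 + 7*w + z*(-w - 1) + 2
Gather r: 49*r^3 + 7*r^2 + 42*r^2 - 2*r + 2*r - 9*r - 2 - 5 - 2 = 49*r^3 + 49*r^2 - 9*r - 9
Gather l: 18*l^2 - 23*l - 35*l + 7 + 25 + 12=18*l^2 - 58*l + 44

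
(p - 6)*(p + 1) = p^2 - 5*p - 6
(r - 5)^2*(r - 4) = r^3 - 14*r^2 + 65*r - 100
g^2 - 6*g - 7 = (g - 7)*(g + 1)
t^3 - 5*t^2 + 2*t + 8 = (t - 4)*(t - 2)*(t + 1)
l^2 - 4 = (l - 2)*(l + 2)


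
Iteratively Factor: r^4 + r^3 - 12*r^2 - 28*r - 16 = (r + 1)*(r^3 - 12*r - 16) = (r + 1)*(r + 2)*(r^2 - 2*r - 8) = (r - 4)*(r + 1)*(r + 2)*(r + 2)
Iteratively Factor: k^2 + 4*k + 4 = (k + 2)*(k + 2)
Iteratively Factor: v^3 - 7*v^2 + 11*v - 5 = (v - 1)*(v^2 - 6*v + 5) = (v - 1)^2*(v - 5)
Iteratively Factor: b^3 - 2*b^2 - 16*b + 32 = (b - 4)*(b^2 + 2*b - 8) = (b - 4)*(b + 4)*(b - 2)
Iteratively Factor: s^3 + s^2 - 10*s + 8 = (s - 2)*(s^2 + 3*s - 4) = (s - 2)*(s + 4)*(s - 1)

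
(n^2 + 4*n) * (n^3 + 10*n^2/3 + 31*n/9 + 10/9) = n^5 + 22*n^4/3 + 151*n^3/9 + 134*n^2/9 + 40*n/9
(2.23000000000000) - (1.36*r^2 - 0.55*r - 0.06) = -1.36*r^2 + 0.55*r + 2.29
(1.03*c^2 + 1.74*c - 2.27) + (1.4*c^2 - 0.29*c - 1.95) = 2.43*c^2 + 1.45*c - 4.22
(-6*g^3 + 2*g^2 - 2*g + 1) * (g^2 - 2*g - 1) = -6*g^5 + 14*g^4 + 3*g^2 - 1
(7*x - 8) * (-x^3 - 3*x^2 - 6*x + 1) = -7*x^4 - 13*x^3 - 18*x^2 + 55*x - 8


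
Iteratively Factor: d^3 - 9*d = (d)*(d^2 - 9) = d*(d + 3)*(d - 3)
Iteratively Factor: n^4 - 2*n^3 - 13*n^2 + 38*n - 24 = (n + 4)*(n^3 - 6*n^2 + 11*n - 6) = (n - 3)*(n + 4)*(n^2 - 3*n + 2) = (n - 3)*(n - 2)*(n + 4)*(n - 1)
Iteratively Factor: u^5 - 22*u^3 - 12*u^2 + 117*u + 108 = (u + 3)*(u^4 - 3*u^3 - 13*u^2 + 27*u + 36) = (u - 3)*(u + 3)*(u^3 - 13*u - 12) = (u - 3)*(u + 3)^2*(u^2 - 3*u - 4) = (u - 3)*(u + 1)*(u + 3)^2*(u - 4)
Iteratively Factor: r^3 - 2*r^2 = (r)*(r^2 - 2*r) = r^2*(r - 2)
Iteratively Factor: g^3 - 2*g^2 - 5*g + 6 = (g + 2)*(g^2 - 4*g + 3) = (g - 3)*(g + 2)*(g - 1)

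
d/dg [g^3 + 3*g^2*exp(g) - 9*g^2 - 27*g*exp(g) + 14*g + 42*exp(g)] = 3*g^2*exp(g) + 3*g^2 - 21*g*exp(g) - 18*g + 15*exp(g) + 14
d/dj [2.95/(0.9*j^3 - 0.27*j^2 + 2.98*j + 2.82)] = (-7.965*j^2 + 1.593*j - 8.791)/(0.9*j^3 - 0.27*j^2 + 2.98*j + 2.82)^2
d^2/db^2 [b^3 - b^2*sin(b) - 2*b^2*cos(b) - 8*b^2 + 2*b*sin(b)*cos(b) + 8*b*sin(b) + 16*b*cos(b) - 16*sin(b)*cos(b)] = b^2*sin(b) + 2*b^2*cos(b) - 4*b*sin(2*b) - 20*b*cos(b) + 6*b - 34*sin(b) + 32*sin(2*b) + 12*cos(b) + 4*cos(2*b) - 16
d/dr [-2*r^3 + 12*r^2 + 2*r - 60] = -6*r^2 + 24*r + 2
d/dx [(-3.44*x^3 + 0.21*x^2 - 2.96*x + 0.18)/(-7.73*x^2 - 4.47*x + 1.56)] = (26.5912*x^4 + 30.7536*x^3 - 39.9187*x^2 + 3.438*x - 3.813)/(59.7529*x^4 + 69.1062*x^3 - 4.1367*x^2 - 13.9464*x + 2.4336)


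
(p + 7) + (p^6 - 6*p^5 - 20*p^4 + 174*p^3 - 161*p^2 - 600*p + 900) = p^6 - 6*p^5 - 20*p^4 + 174*p^3 - 161*p^2 - 599*p + 907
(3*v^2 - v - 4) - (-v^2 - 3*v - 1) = 4*v^2 + 2*v - 3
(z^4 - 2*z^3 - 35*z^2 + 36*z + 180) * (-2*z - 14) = -2*z^5 - 10*z^4 + 98*z^3 + 418*z^2 - 864*z - 2520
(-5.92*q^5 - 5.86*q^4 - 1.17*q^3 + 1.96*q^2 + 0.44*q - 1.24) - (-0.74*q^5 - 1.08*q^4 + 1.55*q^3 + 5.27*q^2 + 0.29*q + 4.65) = -5.18*q^5 - 4.78*q^4 - 2.72*q^3 - 3.31*q^2 + 0.15*q - 5.89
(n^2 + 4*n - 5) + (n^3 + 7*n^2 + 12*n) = n^3 + 8*n^2 + 16*n - 5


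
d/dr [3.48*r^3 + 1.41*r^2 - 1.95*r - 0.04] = 10.44*r^2 + 2.82*r - 1.95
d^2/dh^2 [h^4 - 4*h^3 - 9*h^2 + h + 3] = 12*h^2 - 24*h - 18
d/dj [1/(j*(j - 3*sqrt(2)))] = (-2*j + 3*sqrt(2))/(j^2*(j^2 - 6*sqrt(2)*j + 18))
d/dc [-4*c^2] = -8*c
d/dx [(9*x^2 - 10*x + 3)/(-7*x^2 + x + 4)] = (-61*x^2 + 114*x - 43)/(49*x^4 - 14*x^3 - 55*x^2 + 8*x + 16)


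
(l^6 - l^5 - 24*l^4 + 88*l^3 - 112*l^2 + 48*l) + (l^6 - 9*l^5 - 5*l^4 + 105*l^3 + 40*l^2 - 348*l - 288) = 2*l^6 - 10*l^5 - 29*l^4 + 193*l^3 - 72*l^2 - 300*l - 288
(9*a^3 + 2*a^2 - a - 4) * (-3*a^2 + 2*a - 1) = -27*a^5 + 12*a^4 - 2*a^3 + 8*a^2 - 7*a + 4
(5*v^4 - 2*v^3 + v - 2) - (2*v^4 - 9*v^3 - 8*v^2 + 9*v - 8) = 3*v^4 + 7*v^3 + 8*v^2 - 8*v + 6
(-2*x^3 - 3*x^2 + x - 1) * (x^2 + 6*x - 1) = -2*x^5 - 15*x^4 - 15*x^3 + 8*x^2 - 7*x + 1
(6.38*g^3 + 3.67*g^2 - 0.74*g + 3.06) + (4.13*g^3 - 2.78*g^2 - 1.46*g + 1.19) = 10.51*g^3 + 0.89*g^2 - 2.2*g + 4.25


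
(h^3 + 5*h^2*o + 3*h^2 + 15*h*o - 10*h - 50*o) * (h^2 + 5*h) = h^5 + 5*h^4*o + 8*h^4 + 40*h^3*o + 5*h^3 + 25*h^2*o - 50*h^2 - 250*h*o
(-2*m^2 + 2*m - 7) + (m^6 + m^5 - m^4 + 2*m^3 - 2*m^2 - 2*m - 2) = m^6 + m^5 - m^4 + 2*m^3 - 4*m^2 - 9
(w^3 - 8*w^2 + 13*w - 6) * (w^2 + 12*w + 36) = w^5 + 4*w^4 - 47*w^3 - 138*w^2 + 396*w - 216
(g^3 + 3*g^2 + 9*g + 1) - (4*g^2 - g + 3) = g^3 - g^2 + 10*g - 2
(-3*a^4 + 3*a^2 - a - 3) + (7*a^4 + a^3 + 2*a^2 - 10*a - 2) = 4*a^4 + a^3 + 5*a^2 - 11*a - 5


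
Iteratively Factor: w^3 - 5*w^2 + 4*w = (w - 4)*(w^2 - w) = (w - 4)*(w - 1)*(w)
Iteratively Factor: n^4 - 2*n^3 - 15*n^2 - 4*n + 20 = (n - 5)*(n^3 + 3*n^2 - 4) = (n - 5)*(n + 2)*(n^2 + n - 2) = (n - 5)*(n + 2)^2*(n - 1)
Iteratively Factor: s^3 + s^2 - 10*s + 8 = (s - 1)*(s^2 + 2*s - 8) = (s - 1)*(s + 4)*(s - 2)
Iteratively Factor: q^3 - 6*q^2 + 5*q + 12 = (q - 3)*(q^2 - 3*q - 4) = (q - 3)*(q + 1)*(q - 4)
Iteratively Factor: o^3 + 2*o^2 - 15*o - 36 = (o - 4)*(o^2 + 6*o + 9) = (o - 4)*(o + 3)*(o + 3)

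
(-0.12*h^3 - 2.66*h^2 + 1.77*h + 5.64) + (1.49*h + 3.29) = -0.12*h^3 - 2.66*h^2 + 3.26*h + 8.93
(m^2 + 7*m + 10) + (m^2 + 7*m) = 2*m^2 + 14*m + 10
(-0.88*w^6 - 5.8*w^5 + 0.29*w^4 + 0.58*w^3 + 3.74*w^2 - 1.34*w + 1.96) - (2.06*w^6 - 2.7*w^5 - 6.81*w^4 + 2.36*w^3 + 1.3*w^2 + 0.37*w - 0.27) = -2.94*w^6 - 3.1*w^5 + 7.1*w^4 - 1.78*w^3 + 2.44*w^2 - 1.71*w + 2.23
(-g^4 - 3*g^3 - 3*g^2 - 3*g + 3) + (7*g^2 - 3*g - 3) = -g^4 - 3*g^3 + 4*g^2 - 6*g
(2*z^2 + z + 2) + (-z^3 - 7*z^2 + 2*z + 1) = -z^3 - 5*z^2 + 3*z + 3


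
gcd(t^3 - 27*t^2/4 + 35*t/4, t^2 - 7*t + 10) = t - 5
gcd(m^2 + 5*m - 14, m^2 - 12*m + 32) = 1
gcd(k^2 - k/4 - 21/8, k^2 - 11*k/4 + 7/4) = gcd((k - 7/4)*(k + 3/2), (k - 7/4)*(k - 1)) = k - 7/4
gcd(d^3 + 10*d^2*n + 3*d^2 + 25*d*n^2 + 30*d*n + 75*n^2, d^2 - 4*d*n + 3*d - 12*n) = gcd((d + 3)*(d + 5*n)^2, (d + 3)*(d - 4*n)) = d + 3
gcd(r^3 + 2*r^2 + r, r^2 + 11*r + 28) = 1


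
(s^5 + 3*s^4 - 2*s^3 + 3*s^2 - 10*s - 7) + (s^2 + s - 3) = s^5 + 3*s^4 - 2*s^3 + 4*s^2 - 9*s - 10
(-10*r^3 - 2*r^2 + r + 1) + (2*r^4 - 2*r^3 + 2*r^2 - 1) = 2*r^4 - 12*r^3 + r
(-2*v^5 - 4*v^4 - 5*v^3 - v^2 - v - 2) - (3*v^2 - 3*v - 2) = -2*v^5 - 4*v^4 - 5*v^3 - 4*v^2 + 2*v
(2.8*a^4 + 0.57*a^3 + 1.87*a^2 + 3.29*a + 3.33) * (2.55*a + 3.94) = 7.14*a^5 + 12.4855*a^4 + 7.0143*a^3 + 15.7573*a^2 + 21.4541*a + 13.1202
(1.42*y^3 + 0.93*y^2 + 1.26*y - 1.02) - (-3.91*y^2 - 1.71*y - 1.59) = 1.42*y^3 + 4.84*y^2 + 2.97*y + 0.57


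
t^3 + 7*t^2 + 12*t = t*(t + 3)*(t + 4)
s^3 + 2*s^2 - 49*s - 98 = (s - 7)*(s + 2)*(s + 7)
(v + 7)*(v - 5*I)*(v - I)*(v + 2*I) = v^4 + 7*v^3 - 4*I*v^3 + 7*v^2 - 28*I*v^2 + 49*v - 10*I*v - 70*I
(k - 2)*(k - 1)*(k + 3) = k^3 - 7*k + 6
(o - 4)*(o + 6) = o^2 + 2*o - 24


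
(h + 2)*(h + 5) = h^2 + 7*h + 10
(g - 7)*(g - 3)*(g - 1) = g^3 - 11*g^2 + 31*g - 21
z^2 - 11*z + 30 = (z - 6)*(z - 5)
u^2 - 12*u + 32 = (u - 8)*(u - 4)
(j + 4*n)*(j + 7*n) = j^2 + 11*j*n + 28*n^2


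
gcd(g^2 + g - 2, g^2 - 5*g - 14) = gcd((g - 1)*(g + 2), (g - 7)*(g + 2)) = g + 2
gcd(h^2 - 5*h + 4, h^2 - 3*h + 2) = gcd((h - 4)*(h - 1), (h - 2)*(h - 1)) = h - 1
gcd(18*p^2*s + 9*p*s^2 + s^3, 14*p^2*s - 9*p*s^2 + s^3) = s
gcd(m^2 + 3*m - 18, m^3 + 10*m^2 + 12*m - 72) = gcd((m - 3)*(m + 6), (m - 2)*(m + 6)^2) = m + 6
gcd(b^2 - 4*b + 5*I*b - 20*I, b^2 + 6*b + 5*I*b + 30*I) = b + 5*I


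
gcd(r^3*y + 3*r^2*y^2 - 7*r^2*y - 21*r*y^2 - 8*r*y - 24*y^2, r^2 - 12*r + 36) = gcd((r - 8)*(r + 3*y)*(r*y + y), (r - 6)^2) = 1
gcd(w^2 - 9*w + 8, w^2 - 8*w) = w - 8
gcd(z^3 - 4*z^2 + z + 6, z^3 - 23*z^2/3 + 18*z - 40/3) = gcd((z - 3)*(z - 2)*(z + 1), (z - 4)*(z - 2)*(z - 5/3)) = z - 2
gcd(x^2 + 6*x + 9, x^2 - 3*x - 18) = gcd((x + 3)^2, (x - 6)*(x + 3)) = x + 3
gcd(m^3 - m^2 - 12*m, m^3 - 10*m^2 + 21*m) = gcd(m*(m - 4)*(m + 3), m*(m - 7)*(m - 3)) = m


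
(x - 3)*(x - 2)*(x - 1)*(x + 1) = x^4 - 5*x^3 + 5*x^2 + 5*x - 6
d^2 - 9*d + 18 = (d - 6)*(d - 3)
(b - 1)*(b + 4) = b^2 + 3*b - 4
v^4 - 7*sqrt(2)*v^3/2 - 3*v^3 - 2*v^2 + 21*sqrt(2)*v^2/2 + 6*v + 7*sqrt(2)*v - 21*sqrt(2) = (v - 3)*(v - 7*sqrt(2)/2)*(v - sqrt(2))*(v + sqrt(2))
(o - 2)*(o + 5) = o^2 + 3*o - 10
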